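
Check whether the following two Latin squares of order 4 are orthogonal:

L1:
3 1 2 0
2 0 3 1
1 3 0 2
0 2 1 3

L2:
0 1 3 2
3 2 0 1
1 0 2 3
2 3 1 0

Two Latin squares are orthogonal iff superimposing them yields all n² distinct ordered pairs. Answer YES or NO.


Form the n² = 16 superimposed pairs (L1[i][j], L2[i][j]), row by row (rows and columns indexed from 0):
row 0: (3,0) (1,1) (2,3) (0,2)
row 1: (2,3) (0,2) (3,0) (1,1)
row 2: (1,1) (3,0) (0,2) (2,3)
row 3: (0,2) (2,3) (1,1) (3,0)
Orthogonality requires all 16 pairs distinct.
But the pair (2,3) repeats: cell (0,2) has L1 = 2, L2 = 3, and cell (1,0) has L1 = 2, L2 = 3.
A repeated pair means some other pair never occurs (only 4 distinct pairs out of 16), so the squares are not orthogonal.
Conclusion: NO.

NO


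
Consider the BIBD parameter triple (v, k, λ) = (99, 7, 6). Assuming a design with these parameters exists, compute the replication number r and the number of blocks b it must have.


Any 2-(v, k, λ) BIBD satisfies two necessary conditions:
  (i)  Each point sits in r blocks, and counting incidences through any fixed point gives r(k − 1) = λ(v − 1), so r = λ(v − 1)/(k − 1).
  (ii) Total incidences bk = vr, so b = vr/k.
Step 1: r = λ(v − 1)/(k − 1) = 6·(99 − 1)/(7 − 1) = 6·98/6 = 588/6 = 98.
Step 2: b = vr/k = 99·98/7 = 9702/7 = 1386.
Check integrality: r = 98 ∈ Z ✓, b = 1386 ∈ Z ✓.
(These identities are necessary conditions: they determine r and b for any design with these parameters, but do not by themselves prove that one exists.)

r = 98, b = 1386.


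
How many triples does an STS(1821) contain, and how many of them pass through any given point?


An STS(v) is a 2-(v, 3, 1) BIBD: block size k = 3, λ = 1.
Replication: r(k − 1) = λ(v − 1) ⇒ r·2 = 1821 − 1 = 1820 ⇒ r = 910.
Block count: bk = vr ⇒ b·3 = 1821·910 = 1657110 ⇒ b = 552370.

r = 910, b = 552370.


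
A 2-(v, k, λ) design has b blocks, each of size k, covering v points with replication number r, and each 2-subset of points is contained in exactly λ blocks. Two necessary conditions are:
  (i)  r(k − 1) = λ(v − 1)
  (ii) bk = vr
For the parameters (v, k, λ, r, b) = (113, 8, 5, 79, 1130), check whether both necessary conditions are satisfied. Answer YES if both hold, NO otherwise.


Condition (i): r(k − 1) = 79·7 = 553; λ(v − 1) = 5·112 = 560. Match? NO.
Condition (ii): bk = 1130·8 = 9040; vr = 113·79 = 8927. Match? NO.
Both conditions hold? NO.

NO


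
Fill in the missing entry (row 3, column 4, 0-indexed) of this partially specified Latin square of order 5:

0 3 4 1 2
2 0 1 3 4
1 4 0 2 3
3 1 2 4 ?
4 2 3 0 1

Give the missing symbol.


Row 3 contains symbols [1, 2, 3, 4] — missing [0].
Column 4 contains symbols [1, 2, 3, 4] — missing [0].
The missing symbol must appear in both missing sets; intersection = [0].
Therefore the hidden value is 0.

Missing value = 0.


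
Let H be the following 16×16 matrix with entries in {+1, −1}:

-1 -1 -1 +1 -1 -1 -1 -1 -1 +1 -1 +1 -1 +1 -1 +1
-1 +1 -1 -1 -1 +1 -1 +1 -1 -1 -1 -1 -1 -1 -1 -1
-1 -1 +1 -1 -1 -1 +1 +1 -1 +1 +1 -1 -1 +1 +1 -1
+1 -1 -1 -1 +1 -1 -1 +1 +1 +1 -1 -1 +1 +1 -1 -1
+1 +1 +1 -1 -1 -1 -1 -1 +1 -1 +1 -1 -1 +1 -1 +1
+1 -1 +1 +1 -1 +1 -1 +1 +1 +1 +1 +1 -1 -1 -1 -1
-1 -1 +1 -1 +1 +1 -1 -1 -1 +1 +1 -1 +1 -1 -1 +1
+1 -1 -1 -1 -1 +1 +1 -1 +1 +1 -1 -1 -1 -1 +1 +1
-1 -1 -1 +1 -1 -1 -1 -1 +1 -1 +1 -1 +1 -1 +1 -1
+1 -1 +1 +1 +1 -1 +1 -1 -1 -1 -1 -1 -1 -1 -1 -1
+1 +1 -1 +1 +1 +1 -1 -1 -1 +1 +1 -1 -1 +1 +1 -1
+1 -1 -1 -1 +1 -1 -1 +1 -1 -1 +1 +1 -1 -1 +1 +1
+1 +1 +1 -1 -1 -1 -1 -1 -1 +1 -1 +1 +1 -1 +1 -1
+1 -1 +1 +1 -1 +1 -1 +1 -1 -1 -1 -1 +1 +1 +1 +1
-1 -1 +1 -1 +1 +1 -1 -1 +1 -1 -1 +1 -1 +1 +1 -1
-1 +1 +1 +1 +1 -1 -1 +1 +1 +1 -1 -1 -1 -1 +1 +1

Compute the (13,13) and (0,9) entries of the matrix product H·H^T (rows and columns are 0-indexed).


Row 0 of H: [-1, -1, -1, 1, -1, -1, -1, -1, -1, 1, -1, 1, -1, 1, -1, 1].
Row 9 of H: [1, -1, 1, 1, 1, -1, 1, -1, -1, -1, -1, -1, -1, -1, -1, -1].
Row 13 of H: [1, -1, 1, 1, -1, 1, -1, 1, -1, -1, -1, -1, 1, 1, 1, 1].
(H·H^T)[13][13] = Σ_j H[13][j]·H[13][j] = (1)² + (-1)² + (1)² + (1)² + (-1)² + (1)² + (-1)² + (1)² + (-1)² + (-1)² + (-1)² + (-1)² + (1)² + (1)² + (1)² + (1)² = 1 + 1 + 1 + 1 + 1 + 1 + 1 + 1 + 1 + 1 + 1 + 1 + 1 + 1 + 1 + 1 = 16.
(H·H^T)[0][9] = Σ_j H[0][j]·H[9][j] = (-1)·(1) + (-1)·(-1) + (-1)·(1) + (1)·(1) + (-1)·(1) + (-1)·(-1) + (-1)·(1) + (-1)·(-1) + (-1)·(-1) + (1)·(-1) + (-1)·(-1) + (1)·(-1) + (-1)·(-1) + (1)·(-1) + (-1)·(-1) + (1)·(-1) = -1 + 1 + -1 + 1 + -1 + 1 + -1 + 1 + 1 + -1 + 1 + -1 + 1 + -1 + 1 + -1 = 0.
So rows 0 and 9 are orthogonal; the diagonal entry equals n = 16.

(13,13) entry = 16; (0,9) entry = 0.


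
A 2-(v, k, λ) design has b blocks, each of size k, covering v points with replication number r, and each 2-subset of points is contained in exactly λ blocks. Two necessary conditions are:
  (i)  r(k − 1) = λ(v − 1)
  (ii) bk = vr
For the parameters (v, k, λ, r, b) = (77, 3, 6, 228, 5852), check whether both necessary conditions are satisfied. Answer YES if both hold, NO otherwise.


Condition (i): r(k − 1) = 228·2 = 456; λ(v − 1) = 6·76 = 456. Match? YES.
Condition (ii): bk = 5852·3 = 17556; vr = 77·228 = 17556. Match? YES.
Both conditions hold? YES.

YES


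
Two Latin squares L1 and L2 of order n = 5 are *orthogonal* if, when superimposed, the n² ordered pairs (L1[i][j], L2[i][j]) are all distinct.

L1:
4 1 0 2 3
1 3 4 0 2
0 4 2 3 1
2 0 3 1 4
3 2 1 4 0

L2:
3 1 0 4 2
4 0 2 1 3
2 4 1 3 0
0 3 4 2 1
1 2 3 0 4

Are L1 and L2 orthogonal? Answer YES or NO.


Form the n² = 25 superimposed pairs (L1[i][j], L2[i][j]), row by row (rows and columns indexed from 0):
row 0: (4,3) (1,1) (0,0) (2,4) (3,2)
row 1: (1,4) (3,0) (4,2) (0,1) (2,3)
row 2: (0,2) (4,4) (2,1) (3,3) (1,0)
row 3: (2,0) (0,3) (3,4) (1,2) (4,1)
row 4: (3,1) (2,2) (1,3) (4,0) (0,4)
Orthogonality requires all 25 pairs distinct.
Check by first coordinate: for each symbol s of L1, list the L2 entries in the n cells where L1 = s; they must all differ.
  L1 = 0: L2 entries (in reading order) 0, 1, 2, 3, 4 — all 5 distinct ✓
  L1 = 1: L2 entries (in reading order) 1, 4, 0, 2, 3 — all 5 distinct ✓
  L1 = 2: L2 entries (in reading order) 4, 3, 1, 0, 2 — all 5 distinct ✓
  L1 = 3: L2 entries (in reading order) 2, 0, 3, 4, 1 — all 5 distinct ✓
  L1 = 4: L2 entries (in reading order) 3, 2, 4, 1, 0 — all 5 distinct ✓
Every symbol of L1 meets every symbol of L2 exactly once, so all 25 pairs are distinct (25 of 25).
Conclusion: YES.

YES


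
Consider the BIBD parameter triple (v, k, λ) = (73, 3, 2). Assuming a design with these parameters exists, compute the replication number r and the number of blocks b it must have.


Any 2-(v, k, λ) BIBD satisfies two necessary conditions:
  (i)  Each point sits in r blocks, and counting incidences through any fixed point gives r(k − 1) = λ(v − 1), so r = λ(v − 1)/(k − 1).
  (ii) Total incidences bk = vr, so b = vr/k.
Step 1: r = λ(v − 1)/(k − 1) = 2·(73 − 1)/(3 − 1) = 2·72/2 = 144/2 = 72.
Step 2: b = vr/k = 73·72/3 = 5256/3 = 1752.
Check integrality: r = 72 ∈ Z ✓, b = 1752 ∈ Z ✓.
(These identities are necessary conditions: they determine r and b for any design with these parameters, but do not by themselves prove that one exists.)

r = 72, b = 1752.


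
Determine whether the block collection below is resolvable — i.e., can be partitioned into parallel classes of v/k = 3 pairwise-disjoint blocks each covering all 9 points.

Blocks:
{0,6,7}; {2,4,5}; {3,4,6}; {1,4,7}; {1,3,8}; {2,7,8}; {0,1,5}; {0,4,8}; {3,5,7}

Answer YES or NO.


v = 9, block size k = 3, number of blocks = 9.
For resolvability, blocks must partition into parallel classes of size v/k = 3.
Total blocks must therefore be a multiple of 3: 9 = 3·3 + 0 ⇒ divisible ✓.
Consider block {1,4,7}. It intersects every other block in the collection, so no parallel class of size 3 can contain it.
Since every block must belong to some parallel class in a resolution, the collection cannot be partitioned into parallel classes.
Resolvable? NO.

NO


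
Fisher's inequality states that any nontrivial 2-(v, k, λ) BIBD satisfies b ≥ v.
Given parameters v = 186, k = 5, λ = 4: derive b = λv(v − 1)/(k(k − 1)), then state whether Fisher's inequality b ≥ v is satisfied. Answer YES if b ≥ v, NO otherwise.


b = λv(v − 1)/(k(k − 1)) = 4·186·185/(5·4) = 137640/20 = 6882.
Compare with v = 186: b ≥ v, so Fisher's inequality holds.

YES


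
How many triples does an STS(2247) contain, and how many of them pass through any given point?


An STS(v) is a 2-(v, 3, 1) BIBD: block size k = 3, λ = 1.
Replication: r(k − 1) = λ(v − 1) ⇒ r·2 = 2247 − 1 = 2246 ⇒ r = 1123.
Block count: bk = vr ⇒ b·3 = 2247·1123 = 2523381 ⇒ b = 841127.

r = 1123, b = 841127.


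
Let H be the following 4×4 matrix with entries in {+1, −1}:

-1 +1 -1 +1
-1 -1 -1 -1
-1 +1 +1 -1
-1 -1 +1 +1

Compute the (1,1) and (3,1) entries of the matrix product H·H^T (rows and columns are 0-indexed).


Row 1 of H: [-1, -1, -1, -1].
Row 3 of H: [-1, -1, 1, 1].
(H·H^T)[1][1] = Σ_j H[1][j]·H[1][j] = (-1)² + (-1)² + (-1)² + (-1)² = 1 + 1 + 1 + 1 = 4.
(H·H^T)[3][1] = Σ_j H[3][j]·H[1][j] = (-1)·(-1) + (-1)·(-1) + (1)·(-1) + (1)·(-1) = 1 + 1 + -1 + -1 = 0.
So rows 3 and 1 are orthogonal; the diagonal entry equals n = 4.

(1,1) entry = 4; (3,1) entry = 0.


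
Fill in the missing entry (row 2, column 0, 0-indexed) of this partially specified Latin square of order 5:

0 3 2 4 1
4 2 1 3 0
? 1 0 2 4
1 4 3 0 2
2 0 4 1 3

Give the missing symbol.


Row 2 contains symbols [0, 1, 2, 4] — missing [3].
Column 0 contains symbols [0, 1, 2, 4] — missing [3].
The missing symbol must appear in both missing sets; intersection = [3].
Therefore the hidden value is 3.

Missing value = 3.


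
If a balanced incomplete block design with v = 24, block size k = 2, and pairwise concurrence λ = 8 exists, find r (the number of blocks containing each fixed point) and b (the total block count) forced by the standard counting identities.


Any 2-(v, k, λ) BIBD satisfies two necessary conditions:
  (i)  Each point sits in r blocks, and counting incidences through any fixed point gives r(k − 1) = λ(v − 1), so r = λ(v − 1)/(k − 1).
  (ii) Total incidences bk = vr, so b = vr/k.
Step 1: r = λ(v − 1)/(k − 1) = 8·(24 − 1)/(2 − 1) = 8·23/1 = 184/1 = 184.
Step 2: b = vr/k = 24·184/2 = 4416/2 = 2208.
Check integrality: r = 184 ∈ Z ✓, b = 2208 ∈ Z ✓.
(These identities are necessary conditions: they determine r and b for any design with these parameters, but do not by themselves prove that one exists.)

r = 184, b = 2208.


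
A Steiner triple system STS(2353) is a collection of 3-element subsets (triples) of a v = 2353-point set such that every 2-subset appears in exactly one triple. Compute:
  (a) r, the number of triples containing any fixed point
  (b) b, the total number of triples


An STS(v) is a 2-(v, 3, 1) BIBD: block size k = 3, λ = 1.
Replication: r(k − 1) = λ(v − 1) ⇒ r·2 = 2353 − 1 = 2352 ⇒ r = 1176.
Block count: bk = vr ⇒ b·3 = 2353·1176 = 2767128 ⇒ b = 922376.

r = 1176, b = 922376.


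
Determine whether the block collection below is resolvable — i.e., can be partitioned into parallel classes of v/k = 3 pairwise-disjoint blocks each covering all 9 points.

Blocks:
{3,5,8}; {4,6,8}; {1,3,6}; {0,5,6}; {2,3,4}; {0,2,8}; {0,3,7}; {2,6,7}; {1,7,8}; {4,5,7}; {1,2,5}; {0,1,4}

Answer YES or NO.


v = 9, block size k = 3, number of blocks = 12.
For resolvability, blocks must partition into parallel classes of size v/k = 3.
Total blocks must therefore be a multiple of 3: 12 = 3·4 + 0 ⇒ divisible ✓.
Greedy packing gives 4 candidate class(es). Each should be a full parallel class (size 3, covers all 9 points).
  Class 1 (3 blocks): {3,5,8}; {2,6,7}; {0,1,4}. Points covered: [0, 1, 2, 3, 4, 5, 6, 7, 8].
  Class 2 (3 blocks): {4,6,8}; {0,3,7}; {1,2,5}. Points covered: [0, 1, 2, 3, 4, 5, 6, 7, 8].
  Class 3 (3 blocks): {1,3,6}; {0,2,8}; {4,5,7}. Points covered: [0, 1, 2, 3, 4, 5, 6, 7, 8].
  Class 4 (3 blocks): {0,5,6}; {2,3,4}; {1,7,8}. Points covered: [0, 1, 2, 3, 4, 5, 6, 7, 8].
All classes full (size 3)? YES. All classes cover every point? YES.
Resolvable? YES.

YES


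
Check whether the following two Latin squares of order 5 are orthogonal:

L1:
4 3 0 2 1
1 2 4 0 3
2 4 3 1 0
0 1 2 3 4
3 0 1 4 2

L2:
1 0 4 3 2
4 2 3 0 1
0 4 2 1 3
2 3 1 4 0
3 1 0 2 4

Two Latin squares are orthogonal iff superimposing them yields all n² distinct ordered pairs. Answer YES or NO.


Form the n² = 25 superimposed pairs (L1[i][j], L2[i][j]), row by row (rows and columns indexed from 0):
row 0: (4,1) (3,0) (0,4) (2,3) (1,2)
row 1: (1,4) (2,2) (4,3) (0,0) (3,1)
row 2: (2,0) (4,4) (3,2) (1,1) (0,3)
row 3: (0,2) (1,3) (2,1) (3,4) (4,0)
row 4: (3,3) (0,1) (1,0) (4,2) (2,4)
Orthogonality requires all 25 pairs distinct.
Check by first coordinate: for each symbol s of L1, list the L2 entries in the n cells where L1 = s; they must all differ.
  L1 = 0: L2 entries (in reading order) 4, 0, 3, 2, 1 — all 5 distinct ✓
  L1 = 1: L2 entries (in reading order) 2, 4, 1, 3, 0 — all 5 distinct ✓
  L1 = 2: L2 entries (in reading order) 3, 2, 0, 1, 4 — all 5 distinct ✓
  L1 = 3: L2 entries (in reading order) 0, 1, 2, 4, 3 — all 5 distinct ✓
  L1 = 4: L2 entries (in reading order) 1, 3, 4, 0, 2 — all 5 distinct ✓
Every symbol of L1 meets every symbol of L2 exactly once, so all 25 pairs are distinct (25 of 25).
Conclusion: YES.

YES


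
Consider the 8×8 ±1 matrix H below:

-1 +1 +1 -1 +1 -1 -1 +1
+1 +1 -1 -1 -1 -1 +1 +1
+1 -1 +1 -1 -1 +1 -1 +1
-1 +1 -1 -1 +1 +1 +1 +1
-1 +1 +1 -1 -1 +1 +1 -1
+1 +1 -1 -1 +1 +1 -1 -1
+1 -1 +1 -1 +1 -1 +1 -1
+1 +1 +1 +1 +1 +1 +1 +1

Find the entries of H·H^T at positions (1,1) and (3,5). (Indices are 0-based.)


Row 1 of H: [1, 1, -1, -1, -1, -1, 1, 1].
Row 3 of H: [-1, 1, -1, -1, 1, 1, 1, 1].
Row 5 of H: [1, 1, -1, -1, 1, 1, -1, -1].
(H·H^T)[1][1] = Σ_j H[1][j]·H[1][j] = (1)² + (1)² + (-1)² + (-1)² + (-1)² + (-1)² + (1)² + (1)² = 1 + 1 + 1 + 1 + 1 + 1 + 1 + 1 = 8.
(H·H^T)[3][5] = Σ_j H[3][j]·H[5][j] = (-1)·(1) + (1)·(1) + (-1)·(-1) + (-1)·(-1) + (1)·(1) + (1)·(1) + (1)·(-1) + (1)·(-1) = -1 + 1 + 1 + 1 + 1 + 1 + -1 + -1 = 2.
Rows 3 and 5 are not orthogonal (dot product = 2 ≠ 0), so H is not a Hadamard matrix.

(1,1) entry = 8; (3,5) entry = 2.


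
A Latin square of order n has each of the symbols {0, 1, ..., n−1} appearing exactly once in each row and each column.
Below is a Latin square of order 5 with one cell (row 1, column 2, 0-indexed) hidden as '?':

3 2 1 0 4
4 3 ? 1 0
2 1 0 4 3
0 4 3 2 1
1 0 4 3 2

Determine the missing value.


Row 1 contains symbols [0, 1, 3, 4] — missing [2].
Column 2 contains symbols [0, 1, 3, 4] — missing [2].
The missing symbol must appear in both missing sets; intersection = [2].
Therefore the hidden value is 2.

Missing value = 2.


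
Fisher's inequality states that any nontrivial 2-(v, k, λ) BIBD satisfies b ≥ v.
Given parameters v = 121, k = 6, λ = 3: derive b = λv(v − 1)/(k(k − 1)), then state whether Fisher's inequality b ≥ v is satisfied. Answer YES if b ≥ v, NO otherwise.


b = λv(v − 1)/(k(k − 1)) = 3·121·120/(6·5) = 43560/30 = 1452.
Compare with v = 121: b ≥ v, so Fisher's inequality holds.

YES


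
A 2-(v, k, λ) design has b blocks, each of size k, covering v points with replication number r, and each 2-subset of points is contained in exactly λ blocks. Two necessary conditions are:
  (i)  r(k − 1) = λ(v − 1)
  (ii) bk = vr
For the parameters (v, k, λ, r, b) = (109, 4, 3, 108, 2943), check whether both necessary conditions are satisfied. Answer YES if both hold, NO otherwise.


Condition (i): r(k − 1) = 108·3 = 324; λ(v − 1) = 3·108 = 324. Match? YES.
Condition (ii): bk = 2943·4 = 11772; vr = 109·108 = 11772. Match? YES.
Both conditions hold? YES.

YES


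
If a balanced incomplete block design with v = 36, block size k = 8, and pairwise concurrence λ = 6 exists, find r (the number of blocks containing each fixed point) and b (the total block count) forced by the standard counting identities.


Any 2-(v, k, λ) BIBD satisfies two necessary conditions:
  (i)  Each point sits in r blocks, and counting incidences through any fixed point gives r(k − 1) = λ(v − 1), so r = λ(v − 1)/(k − 1).
  (ii) Total incidences bk = vr, so b = vr/k.
Step 1: r = λ(v − 1)/(k − 1) = 6·(36 − 1)/(8 − 1) = 6·35/7 = 210/7 = 30.
Step 2: b = vr/k = 36·30/8 = 1080/8 = 135.
Check integrality: r = 30 ∈ Z ✓, b = 135 ∈ Z ✓.
(These identities are necessary conditions: they determine r and b for any design with these parameters, but do not by themselves prove that one exists.)

r = 30, b = 135.


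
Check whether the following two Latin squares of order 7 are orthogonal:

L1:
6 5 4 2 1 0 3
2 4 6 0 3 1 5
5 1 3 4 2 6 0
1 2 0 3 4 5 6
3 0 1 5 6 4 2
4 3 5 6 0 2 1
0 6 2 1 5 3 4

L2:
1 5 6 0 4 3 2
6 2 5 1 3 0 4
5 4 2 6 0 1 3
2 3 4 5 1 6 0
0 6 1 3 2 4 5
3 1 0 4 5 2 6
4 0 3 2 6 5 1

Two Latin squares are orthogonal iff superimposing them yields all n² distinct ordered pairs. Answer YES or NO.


Form the n² = 49 superimposed pairs (L1[i][j], L2[i][j]), row by row (rows and columns indexed from 0):
row 0: (6,1) (5,5) (4,6) (2,0) (1,4) (0,3) (3,2)
row 1: (2,6) (4,2) (6,5) (0,1) (3,3) (1,0) (5,4)
row 2: (5,5) (1,4) (3,2) (4,6) (2,0) (6,1) (0,3)
row 3: (1,2) (2,3) (0,4) (3,5) (4,1) (5,6) (6,0)
row 4: (3,0) (0,6) (1,1) (5,3) (6,2) (4,4) (2,5)
row 5: (4,3) (3,1) (5,0) (6,4) (0,5) (2,2) (1,6)
row 6: (0,4) (6,0) (2,3) (1,2) (5,6) (3,5) (4,1)
Orthogonality requires all 49 pairs distinct.
But the pair (5,5) repeats: cell (0,1) has L1 = 5, L2 = 5, and cell (2,0) has L1 = 5, L2 = 5.
A repeated pair means some other pair never occurs (only 35 distinct pairs out of 49), so the squares are not orthogonal.
Conclusion: NO.

NO


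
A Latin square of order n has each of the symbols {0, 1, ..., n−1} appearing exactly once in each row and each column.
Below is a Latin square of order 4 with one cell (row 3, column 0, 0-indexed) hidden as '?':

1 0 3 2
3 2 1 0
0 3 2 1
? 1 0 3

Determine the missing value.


Row 3 contains symbols [0, 1, 3] — missing [2].
Column 0 contains symbols [0, 1, 3] — missing [2].
The missing symbol must appear in both missing sets; intersection = [2].
Therefore the hidden value is 2.

Missing value = 2.


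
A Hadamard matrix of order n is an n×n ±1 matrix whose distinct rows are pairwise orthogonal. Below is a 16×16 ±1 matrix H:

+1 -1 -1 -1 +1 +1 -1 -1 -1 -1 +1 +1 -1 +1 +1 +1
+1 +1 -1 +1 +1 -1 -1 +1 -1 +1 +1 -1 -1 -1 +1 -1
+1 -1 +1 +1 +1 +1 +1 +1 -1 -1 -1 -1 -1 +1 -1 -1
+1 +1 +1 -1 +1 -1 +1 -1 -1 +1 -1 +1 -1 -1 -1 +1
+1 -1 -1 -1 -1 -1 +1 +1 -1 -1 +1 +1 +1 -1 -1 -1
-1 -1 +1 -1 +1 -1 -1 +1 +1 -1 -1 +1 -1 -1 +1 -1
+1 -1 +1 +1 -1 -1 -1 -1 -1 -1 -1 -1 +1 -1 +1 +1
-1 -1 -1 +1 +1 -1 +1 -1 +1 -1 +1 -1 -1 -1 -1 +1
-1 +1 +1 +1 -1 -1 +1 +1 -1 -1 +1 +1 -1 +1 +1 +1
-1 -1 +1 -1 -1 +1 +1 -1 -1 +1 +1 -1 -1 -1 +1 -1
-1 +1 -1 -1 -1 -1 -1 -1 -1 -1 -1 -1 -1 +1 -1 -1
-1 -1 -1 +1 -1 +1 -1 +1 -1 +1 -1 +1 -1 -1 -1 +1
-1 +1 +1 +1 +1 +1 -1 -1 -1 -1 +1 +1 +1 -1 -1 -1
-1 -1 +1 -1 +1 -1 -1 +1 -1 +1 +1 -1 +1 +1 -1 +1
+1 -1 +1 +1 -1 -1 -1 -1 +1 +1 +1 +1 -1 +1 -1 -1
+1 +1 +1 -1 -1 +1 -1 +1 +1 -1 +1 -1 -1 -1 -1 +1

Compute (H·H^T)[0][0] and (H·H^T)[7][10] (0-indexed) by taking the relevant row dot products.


Row 0 of H: [1, -1, -1, -1, 1, 1, -1, -1, -1, -1, 1, 1, -1, 1, 1, 1].
Row 7 of H: [-1, -1, -1, 1, 1, -1, 1, -1, 1, -1, 1, -1, -1, -1, -1, 1].
Row 10 of H: [-1, 1, -1, -1, -1, -1, -1, -1, -1, -1, -1, -1, -1, 1, -1, -1].
(H·H^T)[0][0] = Σ_j H[0][j]·H[0][j] = (1)² + (-1)² + (-1)² + (-1)² + (1)² + (1)² + (-1)² + (-1)² + (-1)² + (-1)² + (1)² + (1)² + (-1)² + (1)² + (1)² + (1)² = 1 + 1 + 1 + 1 + 1 + 1 + 1 + 1 + 1 + 1 + 1 + 1 + 1 + 1 + 1 + 1 = 16.
(H·H^T)[7][10] = Σ_j H[7][j]·H[10][j] = (-1)·(-1) + (-1)·(1) + (-1)·(-1) + (1)·(-1) + (1)·(-1) + (-1)·(-1) + (1)·(-1) + (-1)·(-1) + (1)·(-1) + (-1)·(-1) + (1)·(-1) + (-1)·(-1) + (-1)·(-1) + (-1)·(1) + (-1)·(-1) + (1)·(-1) = 1 + -1 + 1 + -1 + -1 + 1 + -1 + 1 + -1 + 1 + -1 + 1 + 1 + -1 + 1 + -1 = 0.
So rows 7 and 10 are orthogonal; the diagonal entry equals n = 16.

(0,0) entry = 16; (7,10) entry = 0.


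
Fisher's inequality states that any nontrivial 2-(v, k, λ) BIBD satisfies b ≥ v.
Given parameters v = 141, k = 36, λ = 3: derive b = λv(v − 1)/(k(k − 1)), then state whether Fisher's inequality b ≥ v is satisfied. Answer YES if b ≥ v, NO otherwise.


r = λ(v − 1)/(k − 1) = 3·140/35 = 12.
b = vr/k = 141·12/36 = 47.
Fisher's inequality: b ≥ v ⇔ 47 ≥ 141? NO.

NO


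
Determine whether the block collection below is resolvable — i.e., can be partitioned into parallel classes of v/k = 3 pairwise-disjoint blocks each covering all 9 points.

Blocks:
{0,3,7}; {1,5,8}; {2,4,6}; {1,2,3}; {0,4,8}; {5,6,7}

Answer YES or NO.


v = 9, block size k = 3, number of blocks = 6.
For resolvability, blocks must partition into parallel classes of size v/k = 3.
Total blocks must therefore be a multiple of 3: 6 = 3·2 + 0 ⇒ divisible ✓.
Greedy packing gives 2 candidate class(es). Each should be a full parallel class (size 3, covers all 9 points).
  Class 1 (3 blocks): {0,3,7}; {1,5,8}; {2,4,6}. Points covered: [0, 1, 2, 3, 4, 5, 6, 7, 8].
  Class 2 (3 blocks): {1,2,3}; {0,4,8}; {5,6,7}. Points covered: [0, 1, 2, 3, 4, 5, 6, 7, 8].
All classes full (size 3)? YES. All classes cover every point? YES.
Resolvable? YES.

YES


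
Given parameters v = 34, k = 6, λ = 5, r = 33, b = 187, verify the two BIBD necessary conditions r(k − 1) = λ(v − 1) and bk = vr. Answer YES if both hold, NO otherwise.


Condition (i): r(k − 1) = 33·5 = 165; λ(v − 1) = 5·33 = 165. Match? YES.
Condition (ii): bk = 187·6 = 1122; vr = 34·33 = 1122. Match? YES.
Both conditions hold? YES.

YES


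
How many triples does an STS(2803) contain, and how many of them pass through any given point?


An STS(v) is a 2-(v, 3, 1) BIBD: block size k = 3, λ = 1.
Replication: r(k − 1) = λ(v − 1) ⇒ r·2 = 2803 − 1 = 2802 ⇒ r = 1401.
Block count: b = v(v − 1)/6 = 2803·2802/6 = 7854006/6 = 1309001.

r = 1401, b = 1309001.


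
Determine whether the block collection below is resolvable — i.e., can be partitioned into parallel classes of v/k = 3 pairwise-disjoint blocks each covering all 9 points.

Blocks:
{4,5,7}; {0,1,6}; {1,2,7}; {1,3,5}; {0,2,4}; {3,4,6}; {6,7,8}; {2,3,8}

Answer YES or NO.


v = 9, block size k = 3, number of blocks = 8.
For resolvability, blocks must partition into parallel classes of size v/k = 3.
Total blocks must therefore be a multiple of 3: 8 = 3·2 + 2 ⇒ not divisible ✗.
Resolvable? NO.

NO


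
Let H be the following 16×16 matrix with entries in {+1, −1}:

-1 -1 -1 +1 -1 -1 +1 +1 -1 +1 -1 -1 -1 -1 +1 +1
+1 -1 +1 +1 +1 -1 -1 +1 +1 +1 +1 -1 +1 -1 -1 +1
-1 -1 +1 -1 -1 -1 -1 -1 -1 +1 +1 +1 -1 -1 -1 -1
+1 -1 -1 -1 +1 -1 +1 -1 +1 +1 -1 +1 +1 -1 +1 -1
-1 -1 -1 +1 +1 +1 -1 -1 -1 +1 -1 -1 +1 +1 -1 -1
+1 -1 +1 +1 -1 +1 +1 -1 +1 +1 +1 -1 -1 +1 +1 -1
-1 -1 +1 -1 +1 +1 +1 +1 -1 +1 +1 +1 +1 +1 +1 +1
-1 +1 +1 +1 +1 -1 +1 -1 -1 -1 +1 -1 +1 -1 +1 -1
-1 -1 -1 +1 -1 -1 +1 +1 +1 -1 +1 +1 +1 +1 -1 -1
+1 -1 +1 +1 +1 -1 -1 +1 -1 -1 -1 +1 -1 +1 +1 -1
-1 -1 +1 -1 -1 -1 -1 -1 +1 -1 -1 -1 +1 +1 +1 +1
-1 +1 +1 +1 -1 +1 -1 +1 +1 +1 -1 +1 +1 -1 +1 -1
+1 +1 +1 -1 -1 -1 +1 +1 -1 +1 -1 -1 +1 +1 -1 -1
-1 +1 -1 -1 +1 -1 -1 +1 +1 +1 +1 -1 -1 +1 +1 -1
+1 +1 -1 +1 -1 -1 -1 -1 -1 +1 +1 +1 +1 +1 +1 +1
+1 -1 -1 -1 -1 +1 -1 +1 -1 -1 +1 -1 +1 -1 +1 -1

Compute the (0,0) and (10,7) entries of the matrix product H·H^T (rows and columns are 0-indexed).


Row 0 of H: [-1, -1, -1, 1, -1, -1, 1, 1, -1, 1, -1, -1, -1, -1, 1, 1].
Row 7 of H: [-1, 1, 1, 1, 1, -1, 1, -1, -1, -1, 1, -1, 1, -1, 1, -1].
Row 10 of H: [-1, -1, 1, -1, -1, -1, -1, -1, 1, -1, -1, -1, 1, 1, 1, 1].
(H·H^T)[0][0] = Σ_j H[0][j]·H[0][j] = (-1)² + (-1)² + (-1)² + (1)² + (-1)² + (-1)² + (1)² + (1)² + (-1)² + (1)² + (-1)² + (-1)² + (-1)² + (-1)² + (1)² + (1)² = 1 + 1 + 1 + 1 + 1 + 1 + 1 + 1 + 1 + 1 + 1 + 1 + 1 + 1 + 1 + 1 = 16.
(H·H^T)[10][7] = Σ_j H[10][j]·H[7][j] = (-1)·(-1) + (-1)·(1) + (1)·(1) + (-1)·(1) + (-1)·(1) + (-1)·(-1) + (-1)·(1) + (-1)·(-1) + (1)·(-1) + (-1)·(-1) + (-1)·(1) + (-1)·(-1) + (1)·(1) + (1)·(-1) + (1)·(1) + (1)·(-1) = 1 + -1 + 1 + -1 + -1 + 1 + -1 + 1 + -1 + 1 + -1 + 1 + 1 + -1 + 1 + -1 = 0.
So rows 10 and 7 are orthogonal; the diagonal entry equals n = 16.

(0,0) entry = 16; (10,7) entry = 0.


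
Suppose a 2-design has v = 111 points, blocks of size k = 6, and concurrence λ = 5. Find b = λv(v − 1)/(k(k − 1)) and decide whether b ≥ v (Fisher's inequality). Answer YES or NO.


r = λ(v − 1)/(k − 1) = 5·110/5 = 110.
b = vr/k = 111·110/6 = 2035.
Fisher's inequality: b ≥ v ⇔ 2035 ≥ 111? YES.

YES


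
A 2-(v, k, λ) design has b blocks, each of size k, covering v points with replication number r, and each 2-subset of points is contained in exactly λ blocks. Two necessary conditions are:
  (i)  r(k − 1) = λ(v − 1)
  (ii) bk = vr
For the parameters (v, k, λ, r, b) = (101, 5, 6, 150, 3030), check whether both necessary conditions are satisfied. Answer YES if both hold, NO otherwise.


Condition (i): r(k − 1) = 150·4 = 600; λ(v − 1) = 6·100 = 600. Match? YES.
Condition (ii): bk = 3030·5 = 15150; vr = 101·150 = 15150. Match? YES.
Both conditions hold? YES.

YES


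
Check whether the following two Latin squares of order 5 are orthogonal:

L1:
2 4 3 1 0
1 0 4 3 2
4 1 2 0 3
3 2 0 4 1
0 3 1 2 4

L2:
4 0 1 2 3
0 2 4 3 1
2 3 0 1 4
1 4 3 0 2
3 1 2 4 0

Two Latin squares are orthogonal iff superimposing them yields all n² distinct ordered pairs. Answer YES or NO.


Form the n² = 25 superimposed pairs (L1[i][j], L2[i][j]), row by row (rows and columns indexed from 0):
row 0: (2,4) (4,0) (3,1) (1,2) (0,3)
row 1: (1,0) (0,2) (4,4) (3,3) (2,1)
row 2: (4,2) (1,3) (2,0) (0,1) (3,4)
row 3: (3,1) (2,4) (0,3) (4,0) (1,2)
row 4: (0,3) (3,1) (1,2) (2,4) (4,0)
Orthogonality requires all 25 pairs distinct.
But the pair (3,1) repeats: cell (0,2) has L1 = 3, L2 = 1, and cell (3,0) has L1 = 3, L2 = 1.
A repeated pair means some other pair never occurs (only 15 distinct pairs out of 25), so the squares are not orthogonal.
Conclusion: NO.

NO


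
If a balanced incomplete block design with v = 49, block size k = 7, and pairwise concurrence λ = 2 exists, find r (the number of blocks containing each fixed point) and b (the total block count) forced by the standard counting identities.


Any 2-(v, k, λ) BIBD satisfies two necessary conditions:
  (i)  Each point sits in r blocks, and counting incidences through any fixed point gives r(k − 1) = λ(v − 1), so r = λ(v − 1)/(k − 1).
  (ii) Total incidences bk = vr, so b = vr/k.
Step 1: r = λ(v − 1)/(k − 1) = 2·(49 − 1)/(7 − 1) = 2·48/6 = 96/6 = 16.
Step 2: b = vr/k = 49·16/7 = 784/7 = 112.
Check integrality: r = 16 ∈ Z ✓, b = 112 ∈ Z ✓.
(These identities are necessary conditions: they determine r and b for any design with these parameters, but do not by themselves prove that one exists.)

r = 16, b = 112.


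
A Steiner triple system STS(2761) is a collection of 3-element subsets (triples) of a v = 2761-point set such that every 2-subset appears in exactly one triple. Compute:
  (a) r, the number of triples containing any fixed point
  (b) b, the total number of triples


An STS(v) is a 2-(v, 3, 1) BIBD: block size k = 3, λ = 1.
Replication: r(k − 1) = λ(v − 1) ⇒ r·2 = 2761 − 1 = 2760 ⇒ r = 1380.
Block count: b = v(v − 1)/6 = 2761·2760/6 = 7620360/6 = 1270060.

r = 1380, b = 1270060.


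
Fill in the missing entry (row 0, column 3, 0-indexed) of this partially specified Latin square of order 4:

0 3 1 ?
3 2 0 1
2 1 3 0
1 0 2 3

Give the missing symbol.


Row 0 contains symbols [0, 1, 3] — missing [2].
Column 3 contains symbols [0, 1, 3] — missing [2].
The missing symbol must appear in both missing sets; intersection = [2].
Therefore the hidden value is 2.

Missing value = 2.


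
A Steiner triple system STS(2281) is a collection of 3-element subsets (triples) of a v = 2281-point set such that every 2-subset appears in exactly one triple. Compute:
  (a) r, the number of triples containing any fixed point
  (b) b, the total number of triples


An STS(v) is a 2-(v, 3, 1) BIBD: block size k = 3, λ = 1.
Replication: r(k − 1) = λ(v − 1) ⇒ r·2 = 2281 − 1 = 2280 ⇒ r = 1140.
Block count: b = v(v − 1)/6 = 2281·2280/6 = 5200680/6 = 866780.
(Check via bk = vr: 866780·3 = 2600340 = 2281·1140 = 2600340 ✓.)

r = 1140, b = 866780.


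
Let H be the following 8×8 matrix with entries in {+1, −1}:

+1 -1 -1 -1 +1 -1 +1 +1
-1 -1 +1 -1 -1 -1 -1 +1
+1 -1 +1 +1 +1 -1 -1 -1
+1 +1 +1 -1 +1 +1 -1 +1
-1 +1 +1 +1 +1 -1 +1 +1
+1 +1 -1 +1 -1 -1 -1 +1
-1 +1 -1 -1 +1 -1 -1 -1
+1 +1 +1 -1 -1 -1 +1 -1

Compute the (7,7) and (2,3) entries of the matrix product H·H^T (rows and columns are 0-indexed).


Row 2 of H: [1, -1, 1, 1, 1, -1, -1, -1].
Row 3 of H: [1, 1, 1, -1, 1, 1, -1, 1].
Row 7 of H: [1, 1, 1, -1, -1, -1, 1, -1].
(H·H^T)[7][7] = Σ_j H[7][j]·H[7][j] = (1)² + (1)² + (1)² + (-1)² + (-1)² + (-1)² + (1)² + (-1)² = 1 + 1 + 1 + 1 + 1 + 1 + 1 + 1 = 8.
(H·H^T)[2][3] = Σ_j H[2][j]·H[3][j] = (1)·(1) + (-1)·(1) + (1)·(1) + (1)·(-1) + (1)·(1) + (-1)·(1) + (-1)·(-1) + (-1)·(1) = 1 + -1 + 1 + -1 + 1 + -1 + 1 + -1 = 0.
So rows 2 and 3 are orthogonal; the diagonal entry equals n = 8.

(7,7) entry = 8; (2,3) entry = 0.


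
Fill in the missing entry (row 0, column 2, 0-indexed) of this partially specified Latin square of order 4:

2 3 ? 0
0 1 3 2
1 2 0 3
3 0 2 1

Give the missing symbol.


Row 0 contains symbols [0, 2, 3] — missing [1].
Column 2 contains symbols [0, 2, 3] — missing [1].
The missing symbol must appear in both missing sets; intersection = [1].
Therefore the hidden value is 1.

Missing value = 1.


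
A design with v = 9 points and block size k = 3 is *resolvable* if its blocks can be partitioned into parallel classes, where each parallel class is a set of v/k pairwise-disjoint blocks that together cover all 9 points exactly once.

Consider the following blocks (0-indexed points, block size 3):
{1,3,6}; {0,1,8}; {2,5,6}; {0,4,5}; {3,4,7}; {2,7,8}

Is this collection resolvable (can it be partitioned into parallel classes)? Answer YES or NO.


v = 9, block size k = 3, number of blocks = 6.
For resolvability, blocks must partition into parallel classes of size v/k = 3.
Total blocks must therefore be a multiple of 3: 6 = 3·2 + 0 ⇒ divisible ✓.
Greedy packing gives 2 candidate class(es). Each should be a full parallel class (size 3, covers all 9 points).
  Class 1 (3 blocks): {1,3,6}; {0,4,5}; {2,7,8}. Points covered: [0, 1, 2, 3, 4, 5, 6, 7, 8].
  Class 2 (3 blocks): {0,1,8}; {2,5,6}; {3,4,7}. Points covered: [0, 1, 2, 3, 4, 5, 6, 7, 8].
All classes full (size 3)? YES. All classes cover every point? YES.
Resolvable? YES.

YES


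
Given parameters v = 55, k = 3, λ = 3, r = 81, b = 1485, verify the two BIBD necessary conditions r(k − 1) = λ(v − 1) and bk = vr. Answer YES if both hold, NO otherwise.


Condition (i): r(k − 1) = 81·2 = 162; λ(v − 1) = 3·54 = 162. Match? YES.
Condition (ii): bk = 1485·3 = 4455; vr = 55·81 = 4455. Match? YES.
Both conditions hold? YES.

YES


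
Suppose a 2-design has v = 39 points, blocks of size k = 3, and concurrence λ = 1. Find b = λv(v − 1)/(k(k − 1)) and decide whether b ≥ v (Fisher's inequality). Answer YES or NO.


r = λ(v − 1)/(k − 1) = 1·38/2 = 19.
b = vr/k = 39·19/3 = 247.
Fisher's inequality: b ≥ v ⇔ 247 ≥ 39? YES.

YES


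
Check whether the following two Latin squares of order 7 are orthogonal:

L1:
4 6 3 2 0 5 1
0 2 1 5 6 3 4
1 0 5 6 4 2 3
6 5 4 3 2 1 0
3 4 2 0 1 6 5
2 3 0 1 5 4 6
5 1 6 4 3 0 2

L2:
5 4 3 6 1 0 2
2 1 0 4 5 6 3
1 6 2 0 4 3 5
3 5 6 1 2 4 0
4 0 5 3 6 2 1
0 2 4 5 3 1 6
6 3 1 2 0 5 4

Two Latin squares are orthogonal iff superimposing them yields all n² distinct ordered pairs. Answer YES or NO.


Form the n² = 49 superimposed pairs (L1[i][j], L2[i][j]), row by row (rows and columns indexed from 0):
row 0: (4,5) (6,4) (3,3) (2,6) (0,1) (5,0) (1,2)
row 1: (0,2) (2,1) (1,0) (5,4) (6,5) (3,6) (4,3)
row 2: (1,1) (0,6) (5,2) (6,0) (4,4) (2,3) (3,5)
row 3: (6,3) (5,5) (4,6) (3,1) (2,2) (1,4) (0,0)
row 4: (3,4) (4,0) (2,5) (0,3) (1,6) (6,2) (5,1)
row 5: (2,0) (3,2) (0,4) (1,5) (5,3) (4,1) (6,6)
row 6: (5,6) (1,3) (6,1) (4,2) (3,0) (0,5) (2,4)
Orthogonality requires all 49 pairs distinct.
Check by first coordinate: for each symbol s of L1, list the L2 entries in the n cells where L1 = s; they must all differ.
  L1 = 0: L2 entries (in reading order) 1, 2, 6, 0, 3, 4, 5 — all 7 distinct ✓
  L1 = 1: L2 entries (in reading order) 2, 0, 1, 4, 6, 5, 3 — all 7 distinct ✓
  L1 = 2: L2 entries (in reading order) 6, 1, 3, 2, 5, 0, 4 — all 7 distinct ✓
  L1 = 3: L2 entries (in reading order) 3, 6, 5, 1, 4, 2, 0 — all 7 distinct ✓
  L1 = 4: L2 entries (in reading order) 5, 3, 4, 6, 0, 1, 2 — all 7 distinct ✓
  L1 = 5: L2 entries (in reading order) 0, 4, 2, 5, 1, 3, 6 — all 7 distinct ✓
  L1 = 6: L2 entries (in reading order) 4, 5, 0, 3, 2, 6, 1 — all 7 distinct ✓
Every symbol of L1 meets every symbol of L2 exactly once, so all 49 pairs are distinct (49 of 49).
Conclusion: YES.

YES


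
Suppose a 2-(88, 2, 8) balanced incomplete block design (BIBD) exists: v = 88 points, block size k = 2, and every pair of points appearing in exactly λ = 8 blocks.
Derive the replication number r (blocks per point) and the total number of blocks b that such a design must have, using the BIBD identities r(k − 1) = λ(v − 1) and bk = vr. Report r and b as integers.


Any 2-(v, k, λ) BIBD satisfies two necessary conditions:
  (i)  Each point sits in r blocks, and counting incidences through any fixed point gives r(k − 1) = λ(v − 1), so r = λ(v − 1)/(k − 1).
  (ii) Total incidences bk = vr, so b = vr/k.
Step 1: r = λ(v − 1)/(k − 1) = 8·(88 − 1)/(2 − 1) = 8·87/1 = 696/1 = 696.
Step 2: b = vr/k = 88·696/2 = 61248/2 = 30624.
Check integrality: r = 696 ∈ Z ✓, b = 30624 ∈ Z ✓.
(These identities are necessary conditions: they determine r and b for any design with these parameters, but do not by themselves prove that one exists.)

r = 696, b = 30624.


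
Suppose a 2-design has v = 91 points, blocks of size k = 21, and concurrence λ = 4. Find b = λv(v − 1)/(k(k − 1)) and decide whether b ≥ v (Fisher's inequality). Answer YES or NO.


b = λv(v − 1)/(k(k − 1)) = 4·91·90/(21·20) = 32760/420 = 78.
Compare with v = 91: b < v, so Fisher's inequality fails.

NO


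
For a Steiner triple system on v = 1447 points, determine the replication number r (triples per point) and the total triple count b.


An STS(v) is a 2-(v, 3, 1) BIBD: block size k = 3, λ = 1.
Replication: r(k − 1) = λ(v − 1) ⇒ r·2 = 1447 − 1 = 1446 ⇒ r = 723.
Block count: bk = vr ⇒ b·3 = 1447·723 = 1046181 ⇒ b = 348727.

r = 723, b = 348727.


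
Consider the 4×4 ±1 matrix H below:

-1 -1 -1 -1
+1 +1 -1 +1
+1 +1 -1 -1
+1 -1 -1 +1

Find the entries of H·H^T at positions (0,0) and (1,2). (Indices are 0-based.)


Row 0 of H: [-1, -1, -1, -1].
Row 1 of H: [1, 1, -1, 1].
Row 2 of H: [1, 1, -1, -1].
(H·H^T)[0][0] = Σ_j H[0][j]·H[0][j] = (-1)² + (-1)² + (-1)² + (-1)² = 1 + 1 + 1 + 1 = 4.
(H·H^T)[1][2] = Σ_j H[1][j]·H[2][j] = (1)·(1) + (1)·(1) + (-1)·(-1) + (1)·(-1) = 1 + 1 + 1 + -1 = 2.
Rows 1 and 2 are not orthogonal (dot product = 2 ≠ 0), so H is not a Hadamard matrix.

(0,0) entry = 4; (1,2) entry = 2.


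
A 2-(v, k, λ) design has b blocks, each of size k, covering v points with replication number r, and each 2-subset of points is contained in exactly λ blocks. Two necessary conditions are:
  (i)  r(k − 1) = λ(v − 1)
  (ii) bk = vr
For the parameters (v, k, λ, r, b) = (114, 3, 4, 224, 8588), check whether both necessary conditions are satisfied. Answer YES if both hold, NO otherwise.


Condition (i): r(k − 1) = 224·2 = 448; λ(v − 1) = 4·113 = 452. Match? NO.
Condition (ii): bk = 8588·3 = 25764; vr = 114·224 = 25536. Match? NO.
Both conditions hold? NO.

NO


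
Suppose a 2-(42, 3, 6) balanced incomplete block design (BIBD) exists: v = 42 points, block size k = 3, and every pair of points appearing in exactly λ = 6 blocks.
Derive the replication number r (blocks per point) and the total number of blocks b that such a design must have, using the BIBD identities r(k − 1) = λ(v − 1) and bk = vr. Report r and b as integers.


Any 2-(v, k, λ) BIBD satisfies two necessary conditions:
  (i)  Each point sits in r blocks, and counting incidences through any fixed point gives r(k − 1) = λ(v − 1), so r = λ(v − 1)/(k − 1).
  (ii) Total incidences bk = vr, so b = vr/k.
Step 1: r = λ(v − 1)/(k − 1) = 6·(42 − 1)/(3 − 1) = 6·41/2 = 246/2 = 123.
Step 2: b = vr/k = 42·123/3 = 5166/3 = 1722.
Check integrality: r = 123 ∈ Z ✓, b = 1722 ∈ Z ✓.
(These identities are necessary conditions: they determine r and b for any design with these parameters, but do not by themselves prove that one exists.)

r = 123, b = 1722.


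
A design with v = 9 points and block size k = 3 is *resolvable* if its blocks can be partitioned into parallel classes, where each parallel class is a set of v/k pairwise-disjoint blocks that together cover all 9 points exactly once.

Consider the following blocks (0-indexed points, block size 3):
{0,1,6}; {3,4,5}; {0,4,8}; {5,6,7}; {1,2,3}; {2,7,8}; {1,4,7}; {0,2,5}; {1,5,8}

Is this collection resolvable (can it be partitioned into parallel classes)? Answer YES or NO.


v = 9, block size k = 3, number of blocks = 9.
For resolvability, blocks must partition into parallel classes of size v/k = 3.
Total blocks must therefore be a multiple of 3: 9 = 3·3 + 0 ⇒ divisible ✓.
Consider block {1,4,7}. The only other block(s) in the collection disjoint from it are {0,2,5} — just 1 block(s). Any parallel class containing {1,4,7} would need 2 other blocks each disjoint from it, so no parallel class of size 3 can contain {1,4,7}.
Since every block must belong to some parallel class in a resolution, the collection cannot be partitioned into parallel classes.
Resolvable? NO.

NO


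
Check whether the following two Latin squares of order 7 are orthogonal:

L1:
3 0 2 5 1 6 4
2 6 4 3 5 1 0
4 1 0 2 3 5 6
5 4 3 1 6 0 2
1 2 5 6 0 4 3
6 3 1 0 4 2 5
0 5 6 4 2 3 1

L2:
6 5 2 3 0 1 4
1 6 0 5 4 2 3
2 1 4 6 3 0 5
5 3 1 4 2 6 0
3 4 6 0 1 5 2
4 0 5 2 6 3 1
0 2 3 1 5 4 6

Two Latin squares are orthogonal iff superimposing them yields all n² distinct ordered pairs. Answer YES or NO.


Form the n² = 49 superimposed pairs (L1[i][j], L2[i][j]), row by row (rows and columns indexed from 0):
row 0: (3,6) (0,5) (2,2) (5,3) (1,0) (6,1) (4,4)
row 1: (2,1) (6,6) (4,0) (3,5) (5,4) (1,2) (0,3)
row 2: (4,2) (1,1) (0,4) (2,6) (3,3) (5,0) (6,5)
row 3: (5,5) (4,3) (3,1) (1,4) (6,2) (0,6) (2,0)
row 4: (1,3) (2,4) (5,6) (6,0) (0,1) (4,5) (3,2)
row 5: (6,4) (3,0) (1,5) (0,2) (4,6) (2,3) (5,1)
row 6: (0,0) (5,2) (6,3) (4,1) (2,5) (3,4) (1,6)
Orthogonality requires all 49 pairs distinct.
Check by first coordinate: for each symbol s of L1, list the L2 entries in the n cells where L1 = s; they must all differ.
  L1 = 0: L2 entries (in reading order) 5, 3, 4, 6, 1, 2, 0 — all 7 distinct ✓
  L1 = 1: L2 entries (in reading order) 0, 2, 1, 4, 3, 5, 6 — all 7 distinct ✓
  L1 = 2: L2 entries (in reading order) 2, 1, 6, 0, 4, 3, 5 — all 7 distinct ✓
  L1 = 3: L2 entries (in reading order) 6, 5, 3, 1, 2, 0, 4 — all 7 distinct ✓
  L1 = 4: L2 entries (in reading order) 4, 0, 2, 3, 5, 6, 1 — all 7 distinct ✓
  L1 = 5: L2 entries (in reading order) 3, 4, 0, 5, 6, 1, 2 — all 7 distinct ✓
  L1 = 6: L2 entries (in reading order) 1, 6, 5, 2, 0, 4, 3 — all 7 distinct ✓
Every symbol of L1 meets every symbol of L2 exactly once, so all 49 pairs are distinct (49 of 49).
Conclusion: YES.

YES


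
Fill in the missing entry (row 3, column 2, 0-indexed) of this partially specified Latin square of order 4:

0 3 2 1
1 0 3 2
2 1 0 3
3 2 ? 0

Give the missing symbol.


Row 3 contains symbols [0, 2, 3] — missing [1].
Column 2 contains symbols [0, 2, 3] — missing [1].
The missing symbol must appear in both missing sets; intersection = [1].
Therefore the hidden value is 1.

Missing value = 1.
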